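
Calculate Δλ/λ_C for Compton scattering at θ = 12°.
0.0219 λ_C

The Compton shift formula is:
Δλ = λ_C(1 - cos θ)

Dividing both sides by λ_C:
Δλ/λ_C = 1 - cos θ

For θ = 12°:
Δλ/λ_C = 1 - cos(12°)
Δλ/λ_C = 1 - 0.9781
Δλ/λ_C = 0.0219

This means the shift is 0.0219 × λ_C = 0.0530 pm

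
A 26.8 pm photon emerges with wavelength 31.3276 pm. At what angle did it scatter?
150.00°

First find the wavelength shift:
Δλ = λ' - λ = 31.3276 - 26.8 = 4.5276 pm

Using Δλ = λ_C(1 - cos θ), with λ_C = h/(m_e·c) ≈ 2.42631024 pm:
cos θ = 1 - Δλ/λ_C
cos θ = 1 - 4.5276/2.42631024
cos θ = -0.866043

θ = arccos(-0.866043)
θ = 150.00°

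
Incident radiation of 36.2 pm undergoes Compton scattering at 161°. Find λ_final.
40.9204 pm

Using the Compton scattering formula:
λ' = λ + Δλ = λ + λ_C(1 - cos θ)

Given:
- Initial wavelength λ = 36.2 pm
- Scattering angle θ = 161°
- Compton wavelength λ_C ≈ 2.4263 pm

Calculate the shift:
Δλ = 2.4263 × (1 - cos(161°))
Δλ = 2.4263 × 1.9455
Δλ = 4.7204 pm

Final wavelength:
λ' = 36.2 + 4.7204 = 40.9204 pm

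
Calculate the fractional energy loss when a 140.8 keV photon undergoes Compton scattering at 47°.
0.0806 (or 8.06%)

Calculate initial and final photon energies:

Initial: E₀ = 140.8 keV → λ₀ = 8.8057 pm
Compton shift: Δλ = 0.7716 pm
Final wavelength: λ' = 9.5773 pm
Final energy: E' = 129.4568 keV

Fractional energy loss:
(E₀ - E')/E₀ = (140.8000 - 129.4568)/140.8000
= 11.3432/140.8000
= 0.0806
= 8.06%

(Intermediate values are shown rounded; full precision is carried through to the final answer.)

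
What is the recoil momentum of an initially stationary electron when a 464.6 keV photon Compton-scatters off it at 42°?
1.6699e-22 kg·m/s

The electron is initially at rest, so by conservation of momentum:
p⃗_e = p⃗₀ − p⃗'  (incident photon momentum minus scattered photon momentum)

Photon momentum magnitudes (p = h/λ = E/c):
λ₀ = hc/E₀ = 2.6686 pm → p₀ = h/λ₀ = 2.4830e-22 kg·m/s
Δλ = λ_C(1 − cos 42°) = 0.6232 pm
λ' = 3.2918 pm → p' = h/λ' = 2.0129e-22 kg·m/s

The scattered photon makes angle θ = 42° with the incident direction, so by the law of cosines:
|p⃗_e|² = p₀² + p'² − 2p₀p'cos θ
|p⃗_e|² = (2.4830e-22)² + (2.0129e-22)² − 2·2.4830e-22·2.0129e-22·cos(42°)
|p⃗_e| = 1.6699e-22 kg·m/s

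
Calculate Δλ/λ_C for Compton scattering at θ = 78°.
0.7921 λ_C

The Compton shift formula is:
Δλ = λ_C(1 - cos θ)

Dividing both sides by λ_C:
Δλ/λ_C = 1 - cos θ

For θ = 78°:
Δλ/λ_C = 1 - cos(78°)
Δλ/λ_C = 1 - 0.2079
Δλ/λ_C = 0.7921

This means the shift is 0.7921 × λ_C = 1.9219 pm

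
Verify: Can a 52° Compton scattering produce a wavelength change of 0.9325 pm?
Yes, consistent

Calculate the expected shift for θ = 52°:

Δλ_expected = λ_C(1 - cos(52°))
Δλ_expected = 2.4263 × (1 - cos(52°))
Δλ_expected = 2.4263 × 0.3843
Δλ_expected = 0.9325 pm

Given shift: 0.9325 pm
Expected shift: 0.9325 pm
Difference: 0.0000 pm

The values match. This is consistent with Compton scattering at the stated angle.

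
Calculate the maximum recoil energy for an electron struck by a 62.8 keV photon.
12.3903 keV

Maximum energy transfer occurs at θ = 180° (backscattering).

Initial photon: E₀ = 62.8 keV → λ₀ = 19.7427 pm

Maximum Compton shift (at 180°):
Δλ_max = 2λ_C = 2 × 2.4263 = 4.8526 pm

Final wavelength:
λ' = 19.7427 + 4.8526 = 24.5953 pm

Minimum photon energy (maximum energy to electron):
E'_min = hc/λ' = 50.4097 keV

Maximum electron kinetic energy:
K_max = E₀ - E'_min = 62.8000 - 50.4097 = 12.3903 keV

(Intermediate values are shown rounded; full precision is carried through to the final answer.)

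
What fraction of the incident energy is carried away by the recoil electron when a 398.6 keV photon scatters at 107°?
0.5020 (or 50.20%)

Calculate initial and final photon energies:

Initial: E₀ = 398.6 keV → λ₀ = 3.1105 pm
Compton shift: Δλ = 3.1357 pm
Final wavelength: λ' = 6.2462 pm
Final energy: E' = 198.4958 keV

Fractional energy loss:
(E₀ - E')/E₀ = (398.6000 - 198.4958)/398.6000
= 200.1042/398.6000
= 0.5020
= 50.20%

(Intermediate values are shown rounded; full precision is carried through to the final answer.)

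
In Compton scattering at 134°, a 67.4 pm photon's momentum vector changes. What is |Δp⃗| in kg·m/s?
1.7580e-23 kg·m/s

Photon momentum magnitude is p = h/λ.

Initial momentum:
p₀ = h/λ = 6.6261e-34/6.7400e-11 = 9.8310e-24 kg·m/s

After scattering:
λ' = λ + Δλ = 67.4 + 4.1118 = 71.5118 pm
p' = h/λ' = 6.6261e-34/7.1512e-11 = 9.2657e-24 kg·m/s

Momentum is a vector; the scattered photon's direction makes angle θ = 134° with the incident direction. The magnitude of the vector change Δp⃗ = p⃗₀ − p⃗' is found from the law of cosines:
|Δp⃗|² = p₀² + p'² − 2p₀p'cos θ
|Δp⃗|² = (9.8310e-24)² + (9.2657e-24)² − 2·9.8310e-24·9.2657e-24·cos(134°)
|Δp⃗| = 1.7580e-23 kg·m/s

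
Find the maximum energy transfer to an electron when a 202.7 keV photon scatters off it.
89.6712 keV

Maximum energy transfer occurs at θ = 180° (backscattering).

Initial photon: E₀ = 202.7 keV → λ₀ = 6.1166 pm

Maximum Compton shift (at 180°):
Δλ_max = 2λ_C = 2 × 2.4263 = 4.8526 pm

Final wavelength:
λ' = 6.1166 + 4.8526 = 10.9693 pm

Minimum photon energy (maximum energy to electron):
E'_min = hc/λ' = 113.0288 keV

Maximum electron kinetic energy:
K_max = E₀ - E'_min = 202.7000 - 113.0288 = 89.6712 keV

(Intermediate values are shown rounded; full precision is carried through to the final answer.)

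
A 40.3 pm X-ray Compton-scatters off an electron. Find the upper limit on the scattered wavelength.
45.1526 pm (at θ = 180°)

The Compton shift is Δλ = λ_C(1 − cos θ).

Since cos θ ranges from −1 to 1, the factor (1 − cos θ) ranges from 0 to 2; the maximum shift occurs at θ = 180° (backscattering):
Δλ_max = 2λ_C = 2 × 2.4263 pm = 4.8526 pm

Maximum scattered wavelength:
λ'_max = λ₀ + Δλ_max = 40.3 + 4.8526 = 45.1526 pm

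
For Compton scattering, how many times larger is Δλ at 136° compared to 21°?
136° produces the larger shift by a factor of 25.886

Calculate both shifts using Δλ = λ_C(1 - cos θ):

For θ₁ = 21°:
Δλ₁ = 2.4263 × (1 - cos(21°))
Δλ₁ = 2.4263 × 0.0664
Δλ₁ = 0.1612 pm

For θ₂ = 136°:
Δλ₂ = 2.4263 × (1 - cos(136°))
Δλ₂ = 2.4263 × 1.7193
Δλ₂ = 4.1717 pm

The 136° angle produces the larger shift.
Ratio: 4.1717/0.1612 = 25.886

(Intermediate values are shown rounded; full precision is carried through to the final answer.)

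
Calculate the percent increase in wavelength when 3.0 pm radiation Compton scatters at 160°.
156.8765%

Calculate the Compton shift:
Δλ = λ_C(1 - cos(160°))
Δλ = 2.4263 × (1 - cos(160°))
Δλ = 2.4263 × 1.9397
Δλ = 4.7063 pm

Percentage change:
(Δλ/λ₀) × 100 = (4.7063/3.0) × 100
= 156.8765%

(Intermediate values are shown rounded; full precision is carried through to the final answer.)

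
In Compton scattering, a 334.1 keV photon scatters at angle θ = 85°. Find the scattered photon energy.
209.2266 keV

First convert energy to wavelength:
λ = hc/E, with hc ≈ 1239.842 keV·pm (i.e. 1239.842 eV·nm)

For E = 334.1 keV = 334100 eV:
λ = 1239.842 keV·pm / 334.1 keV
λ = 3.7110 pm

Calculate the Compton shift:
Δλ = λ_C(1 - cos(85°)) = 2.4263 × 0.9128
Δλ = 2.2148 pm

Final wavelength:
λ' = 3.7110 + 2.2148 = 5.9258 pm

Final energy:
E' = hc/λ' = 1239.842 / 5.9258 = 209.2266 keV

(Intermediate values are shown rounded; full precision is carried through to the final answer.)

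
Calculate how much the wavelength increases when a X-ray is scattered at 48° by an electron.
0.8028 pm

Using the Compton scattering formula:
Δλ = λ_C(1 - cos θ)

where λ_C = h/(m_e·c) ≈ 2.4263 pm is the Compton wavelength of an electron.

For θ = 48°:
cos(48°) = 0.6691
1 - cos(48°) = 0.3309

Δλ = 2.4263 × 0.3309
Δλ = 0.8028 pm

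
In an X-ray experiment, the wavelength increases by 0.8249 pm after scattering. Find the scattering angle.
48.70°

From the Compton formula Δλ = λ_C(1 - cos θ), we can solve for θ:

cos θ = 1 - Δλ/λ_C

Given:
- Δλ = 0.8249 pm
- λ_C = h/(m_e·c) ≈ 2.42631024 pm

cos θ = 1 - 0.8249/2.42631024
cos θ = 1 - 0.339981
cos θ = 0.660019

θ = arccos(0.660019)
θ = 48.70°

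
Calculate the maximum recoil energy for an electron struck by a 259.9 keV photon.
131.0595 keV

Maximum energy transfer occurs at θ = 180° (backscattering).

Initial photon: E₀ = 259.9 keV → λ₀ = 4.7705 pm

Maximum Compton shift (at 180°):
Δλ_max = 2λ_C = 2 × 2.4263 = 4.8526 pm

Final wavelength:
λ' = 4.7705 + 4.8526 = 9.6231 pm

Minimum photon energy (maximum energy to electron):
E'_min = hc/λ' = 128.8405 keV

Maximum electron kinetic energy:
K_max = E₀ - E'_min = 259.9000 - 128.8405 = 131.0595 keV

(Intermediate values are shown rounded; full precision is carried through to the final answer.)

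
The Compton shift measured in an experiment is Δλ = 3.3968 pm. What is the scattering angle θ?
113.58°

From the Compton formula Δλ = λ_C(1 - cos θ), we can solve for θ:

cos θ = 1 - Δλ/λ_C

Given:
- Δλ = 3.3968 pm
- λ_C = h/(m_e·c) ≈ 2.42631024 pm

cos θ = 1 - 3.3968/2.42631024
cos θ = 1 - 1.399986
cos θ = -0.399986

θ = arccos(-0.399986)
θ = 113.58°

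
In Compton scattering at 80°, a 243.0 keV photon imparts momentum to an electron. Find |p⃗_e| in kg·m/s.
1.4612e-22 kg·m/s

The electron is initially at rest, so by conservation of momentum:
p⃗_e = p⃗₀ − p⃗'  (incident photon momentum minus scattered photon momentum)

Photon momentum magnitudes (p = h/λ = E/c):
λ₀ = hc/E₀ = 5.1022 pm → p₀ = h/λ₀ = 1.2987e-22 kg·m/s
Δλ = λ_C(1 − cos 80°) = 2.0050 pm
λ' = 7.1072 pm → p' = h/λ' = 9.3230e-23 kg·m/s

The scattered photon makes angle θ = 80° with the incident direction, so by the law of cosines:
|p⃗_e|² = p₀² + p'² − 2p₀p'cos θ
|p⃗_e|² = (1.2987e-22)² + (9.3230e-23)² − 2·1.2987e-22·9.3230e-23·cos(80°)
|p⃗_e| = 1.4612e-22 kg·m/s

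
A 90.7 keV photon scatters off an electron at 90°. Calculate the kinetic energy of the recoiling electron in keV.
13.6721 keV

By energy conservation: K_e = E_initial - E_final

First find the scattered photon energy:
Initial wavelength: λ = hc/E = 13.6697 pm
Compton shift: Δλ = λ_C(1 - cos(90°)) = 2.4263 pm
Final wavelength: λ' = 13.6697 + 2.4263 = 16.0960 pm
Final photon energy: E' = hc/λ' = 77.0279 keV

Electron kinetic energy:
K_e = E - E' = 90.7000 - 77.0279 = 13.6721 keV

(Intermediate values are shown rounded; full precision is carried through to the final answer.)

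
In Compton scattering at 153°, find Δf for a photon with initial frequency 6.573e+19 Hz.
3.296e+19 Hz (decrease)

Convert frequency to wavelength (c = 299792458 m/s):
λ₀ = c/f₀ = 299792458/6.573e+19 = 4.5609685e-12 m = 4.5610 pm

Calculate Compton shift:
Δλ = λ_C(1 - cos(153°)) = 4.5882 pm

Final wavelength:
λ' = λ₀ + Δλ = 4.5610 + 4.5882 = 9.1491 pm

Final frequency:
f' = c/λ' = 299792458/9.1491370e-12 = 3.2767294e+19 Hz

Frequency shift (decrease):
Δf = f₀ - f' = 6.573e+19 - 3.2767294e+19 = 3.296e+19 Hz

(Intermediate values are shown rounded; full precision is carried through to the final answer.)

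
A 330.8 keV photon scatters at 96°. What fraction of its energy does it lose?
0.4169 (or 41.69%)

Calculate initial and final photon energies:

Initial: E₀ = 330.8 keV → λ₀ = 3.7480 pm
Compton shift: Δλ = 2.6799 pm
Final wavelength: λ' = 6.4279 pm
Final energy: E' = 192.8833 keV

Fractional energy loss:
(E₀ - E')/E₀ = (330.8000 - 192.8833)/330.8000
= 137.9167/330.8000
= 0.4169
= 41.69%

(Intermediate values are shown rounded; full precision is carried through to the final answer.)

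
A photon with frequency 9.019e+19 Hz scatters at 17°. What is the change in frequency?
2.788e+18 Hz (decrease)

Convert frequency to wavelength (c = 299792458 m/s):
λ₀ = c/f₀ = 299792458/9.019e+19 = 3.3240100e-12 m = 3.3240 pm

Calculate Compton shift:
Δλ = λ_C(1 - cos(17°)) = 0.1060 pm

Final wavelength:
λ' = λ₀ + Δλ = 3.3240 + 0.1060 = 3.4300 pm

Final frequency:
f' = c/λ' = 299792458/3.4300282e-12 = 8.7402331e+19 Hz

Frequency shift (decrease):
Δf = f₀ - f' = 9.019e+19 - 8.7402331e+19 = 2.788e+18 Hz

(Intermediate values are shown rounded; full precision is carried through to the final answer.)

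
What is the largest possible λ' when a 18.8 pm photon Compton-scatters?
23.6526 pm (at θ = 180°)

The Compton shift is Δλ = λ_C(1 − cos θ).

Since cos θ ranges from −1 to 1, the factor (1 − cos θ) ranges from 0 to 2; the maximum shift occurs at θ = 180° (backscattering):
Δλ_max = 2λ_C = 2 × 2.4263 pm = 4.8526 pm

Maximum scattered wavelength:
λ'_max = λ₀ + Δλ_max = 18.8 + 4.8526 = 23.6526 pm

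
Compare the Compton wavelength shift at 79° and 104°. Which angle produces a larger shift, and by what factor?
104° produces the larger shift by a factor of 1.535

Calculate both shifts using Δλ = λ_C(1 - cos θ):

For θ₁ = 79°:
Δλ₁ = 2.4263 × (1 - cos(79°))
Δλ₁ = 2.4263 × 0.8092
Δλ₁ = 1.9633 pm

For θ₂ = 104°:
Δλ₂ = 2.4263 × (1 - cos(104°))
Δλ₂ = 2.4263 × 1.2419
Δλ₂ = 3.0133 pm

The 104° angle produces the larger shift.
Ratio: 3.0133/1.9633 = 1.535

(Intermediate values are shown rounded; full precision is carried through to the final answer.)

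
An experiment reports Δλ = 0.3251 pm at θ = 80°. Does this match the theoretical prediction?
No, inconsistent

Calculate the expected shift for θ = 80°:

Δλ_expected = λ_C(1 - cos(80°))
Δλ_expected = 2.4263 × (1 - cos(80°))
Δλ_expected = 2.4263 × 0.8264
Δλ_expected = 2.0050 pm

Given shift: 0.3251 pm
Expected shift: 2.0050 pm
Difference: 1.6799 pm

The values do not match. The given shift corresponds to θ ≈ 30.0°, not 80°.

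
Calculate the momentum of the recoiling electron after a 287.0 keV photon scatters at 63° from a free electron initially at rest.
1.4477e-22 kg·m/s

The electron is initially at rest, so by conservation of momentum:
p⃗_e = p⃗₀ − p⃗'  (incident photon momentum minus scattered photon momentum)

Photon momentum magnitudes (p = h/λ = E/c):
λ₀ = hc/E₀ = 4.3200 pm → p₀ = h/λ₀ = 1.5338e-22 kg·m/s
Δλ = λ_C(1 − cos 63°) = 1.3248 pm
λ' = 5.6448 pm → p' = h/λ' = 1.1738e-22 kg·m/s

The scattered photon makes angle θ = 63° with the incident direction, so by the law of cosines:
|p⃗_e|² = p₀² + p'² − 2p₀p'cos θ
|p⃗_e|² = (1.5338e-22)² + (1.1738e-22)² − 2·1.5338e-22·1.1738e-22·cos(63°)
|p⃗_e| = 1.4477e-22 kg·m/s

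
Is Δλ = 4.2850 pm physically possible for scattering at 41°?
No, inconsistent

Calculate the expected shift for θ = 41°:

Δλ_expected = λ_C(1 - cos(41°))
Δλ_expected = 2.4263 × (1 - cos(41°))
Δλ_expected = 2.4263 × 0.2453
Δλ_expected = 0.5952 pm

Given shift: 4.2850 pm
Expected shift: 0.5952 pm
Difference: 3.6898 pm

The values do not match. The given shift corresponds to θ ≈ 140.0°, not 41°.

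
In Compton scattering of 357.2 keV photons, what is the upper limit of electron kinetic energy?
208.2454 keV

Maximum energy transfer occurs at θ = 180° (backscattering).

Initial photon: E₀ = 357.2 keV → λ₀ = 3.4710 pm

Maximum Compton shift (at 180°):
Δλ_max = 2λ_C = 2 × 2.4263 = 4.8526 pm

Final wavelength:
λ' = 3.4710 + 4.8526 = 8.3236 pm

Minimum photon energy (maximum energy to electron):
E'_min = hc/λ' = 148.9546 keV

Maximum electron kinetic energy:
K_max = E₀ - E'_min = 357.2000 - 148.9546 = 208.2454 keV

(Intermediate values are shown rounded; full precision is carried through to the final answer.)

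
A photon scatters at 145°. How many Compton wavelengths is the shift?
1.8192 λ_C

The Compton shift formula is:
Δλ = λ_C(1 - cos θ)

Dividing both sides by λ_C:
Δλ/λ_C = 1 - cos θ

For θ = 145°:
Δλ/λ_C = 1 - cos(145°)
Δλ/λ_C = 1 - -0.8192
Δλ/λ_C = 1.8192

This means the shift is 1.8192 × λ_C = 4.4138 pm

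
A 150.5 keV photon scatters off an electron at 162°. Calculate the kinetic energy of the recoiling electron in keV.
54.9218 keV

By energy conservation: K_e = E_initial - E_final

First find the scattered photon energy:
Initial wavelength: λ = hc/E = 8.2382 pm
Compton shift: Δλ = λ_C(1 - cos(162°)) = 4.7339 pm
Final wavelength: λ' = 8.2382 + 4.7339 = 12.9720 pm
Final photon energy: E' = hc/λ' = 95.5782 keV

Electron kinetic energy:
K_e = E - E' = 150.5000 - 95.5782 = 54.9218 keV

(Intermediate values are shown rounded; full precision is carried through to the final answer.)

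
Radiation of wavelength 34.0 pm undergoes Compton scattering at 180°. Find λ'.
38.8526 pm

Using the Compton formula: λ' = λ + λ_C(1 − cos θ)

For θ = 180°, cos θ = -1 (exact) = -1.0000, so:
1 − cos 180° = 1 − (-1) = 2.0000

Δλ = λ_C × 2.0000 = 2.4263 × 2.0000 = 4.8526 pm

λ' = 34.0 + 4.8526 = 38.8526 pm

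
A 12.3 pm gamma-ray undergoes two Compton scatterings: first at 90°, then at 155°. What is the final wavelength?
19.3516 pm

Apply Compton shift twice:

First scattering at θ₁ = 90°:
Δλ₁ = λ_C(1 - cos(90°))
Δλ₁ = 2.4263 × 1.0000
Δλ₁ = 2.4263 pm

After first scattering:
λ₁ = 12.3 + 2.4263 = 14.7263 pm

Second scattering at θ₂ = 155°:
Δλ₂ = λ_C(1 - cos(155°))
Δλ₂ = 2.4263 × 1.9063
Δλ₂ = 4.6253 pm

Final wavelength:
λ₂ = 14.7263 + 4.6253 = 19.3516 pm

Total shift: Δλ_total = 2.4263 + 4.6253 = 7.0516 pm

(Intermediate values are shown rounded; full precision is carried through to the final answer.)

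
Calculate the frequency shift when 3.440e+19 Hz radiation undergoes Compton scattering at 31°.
1.316e+18 Hz (decrease)

Convert frequency to wavelength (c = 299792458 m/s):
λ₀ = c/f₀ = 299792458/3.440e+19 = 8.7148970e-12 m = 8.7149 pm

Calculate Compton shift:
Δλ = λ_C(1 - cos(31°)) = 0.3466 pm

Final wavelength:
λ' = λ₀ + Δλ = 8.7149 + 0.3466 = 9.0615 pm

Final frequency:
f' = c/λ' = 299792458/9.0614535e-12 = 3.3084368e+19 Hz

Frequency shift (decrease):
Δf = f₀ - f' = 3.440e+19 - 3.3084368e+19 = 1.316e+18 Hz

(Intermediate values are shown rounded; full precision is carried through to the final answer.)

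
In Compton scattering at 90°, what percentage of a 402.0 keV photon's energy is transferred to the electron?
0.4403 (or 44.03%)

Calculate initial and final photon energies:

Initial: E₀ = 402.0 keV → λ₀ = 3.0842 pm
Compton shift: Δλ = 2.4263 pm
Final wavelength: λ' = 5.5105 pm
Final energy: E' = 224.9965 keV

Fractional energy loss:
(E₀ - E')/E₀ = (402.0000 - 224.9965)/402.0000
= 177.0035/402.0000
= 0.4403
= 44.03%

(Intermediate values are shown rounded; full precision is carried through to the final answer.)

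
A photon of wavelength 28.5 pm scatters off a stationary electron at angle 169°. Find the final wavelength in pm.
33.3080 pm

Using the Compton scattering formula:
λ' = λ + Δλ = λ + λ_C(1 - cos θ)

Given:
- Initial wavelength λ = 28.5 pm
- Scattering angle θ = 169°
- Compton wavelength λ_C ≈ 2.4263 pm

Calculate the shift:
Δλ = 2.4263 × (1 - cos(169°))
Δλ = 2.4263 × 1.9816
Δλ = 4.8080 pm

Final wavelength:
λ' = 28.5 + 4.8080 = 33.3080 pm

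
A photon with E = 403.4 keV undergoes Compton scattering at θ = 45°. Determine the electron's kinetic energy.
75.7575 keV

By energy conservation: K_e = E_initial - E_final

First find the scattered photon energy:
Initial wavelength: λ = hc/E = 3.0735 pm
Compton shift: Δλ = λ_C(1 - cos(45°)) = 0.7106 pm
Final wavelength: λ' = 3.0735 + 0.7106 = 3.7841 pm
Final photon energy: E' = hc/λ' = 327.6425 keV

Electron kinetic energy:
K_e = E - E' = 403.4000 - 327.6425 = 75.7575 keV

(Intermediate values are shown rounded; full precision is carried through to the final answer.)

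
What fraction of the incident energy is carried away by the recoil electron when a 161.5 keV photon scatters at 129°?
0.3399 (or 33.99%)

Calculate initial and final photon energies:

Initial: E₀ = 161.5 keV → λ₀ = 7.6770 pm
Compton shift: Δλ = 3.9532 pm
Final wavelength: λ' = 11.6303 pm
Final energy: E' = 106.6047 keV

Fractional energy loss:
(E₀ - E')/E₀ = (161.5000 - 106.6047)/161.5000
= 54.8953/161.5000
= 0.3399
= 33.99%

(Intermediate values are shown rounded; full precision is carried through to the final answer.)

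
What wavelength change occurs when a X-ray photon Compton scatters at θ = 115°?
3.4517 pm

Using the Compton scattering formula:
Δλ = λ_C(1 - cos θ)

where λ_C = h/(m_e·c) ≈ 2.4263 pm is the Compton wavelength of an electron.

For θ = 115°:
cos(115°) = -0.4226
1 - cos(115°) = 1.4226

Δλ = 2.4263 × 1.4226
Δλ = 3.4517 pm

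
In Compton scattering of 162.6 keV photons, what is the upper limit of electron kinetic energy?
63.2356 keV

Maximum energy transfer occurs at θ = 180° (backscattering).

Initial photon: E₀ = 162.6 keV → λ₀ = 7.6251 pm

Maximum Compton shift (at 180°):
Δλ_max = 2λ_C = 2 × 2.4263 = 4.8526 pm

Final wavelength:
λ' = 7.6251 + 4.8526 = 12.4777 pm

Minimum photon energy (maximum energy to electron):
E'_min = hc/λ' = 99.3644 keV

Maximum electron kinetic energy:
K_max = E₀ - E'_min = 162.6000 - 99.3644 = 63.2356 keV

(Intermediate values are shown rounded; full precision is carried through to the final answer.)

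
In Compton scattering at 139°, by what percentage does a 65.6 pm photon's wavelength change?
6.4900%

Calculate the Compton shift:
Δλ = λ_C(1 - cos(139°))
Δλ = 2.4263 × (1 - cos(139°))
Δλ = 2.4263 × 1.7547
Δλ = 4.2575 pm

Percentage change:
(Δλ/λ₀) × 100 = (4.2575/65.6) × 100
= 6.4900%

(Intermediate values are shown rounded; full precision is carried through to the final answer.)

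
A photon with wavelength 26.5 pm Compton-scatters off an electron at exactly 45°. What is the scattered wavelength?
27.2106 pm

Using the Compton formula: λ' = λ + λ_C(1 − cos θ)

For θ = 45°, cos θ = √2/2 (exact) ≈ 0.7071, so:
1 − cos 45° = 1 − (√2/2) ≈ 0.2929

Δλ = λ_C × 0.2929 = 2.4263 × 0.2929 = 0.7106 pm

λ' = 26.5 + 0.7106 = 27.2106 pm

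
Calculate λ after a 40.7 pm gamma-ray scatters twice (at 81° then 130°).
46.7327 pm

Apply Compton shift twice:

First scattering at θ₁ = 81°:
Δλ₁ = λ_C(1 - cos(81°))
Δλ₁ = 2.4263 × 0.8436
Δλ₁ = 2.0468 pm

After first scattering:
λ₁ = 40.7 + 2.0468 = 42.7468 pm

Second scattering at θ₂ = 130°:
Δλ₂ = λ_C(1 - cos(130°))
Δλ₂ = 2.4263 × 1.6428
Δλ₂ = 3.9859 pm

Final wavelength:
λ₂ = 42.7468 + 3.9859 = 46.7327 pm

Total shift: Δλ_total = 2.0468 + 3.9859 = 6.0327 pm

(Intermediate values are shown rounded; full precision is carried through to the final answer.)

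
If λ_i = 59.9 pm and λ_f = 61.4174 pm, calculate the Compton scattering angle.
68.00°

First find the wavelength shift:
Δλ = λ' - λ = 61.4174 - 59.9 = 1.5174 pm

Using Δλ = λ_C(1 - cos θ), with λ_C = h/(m_e·c) ≈ 2.42631024 pm:
cos θ = 1 - Δλ/λ_C
cos θ = 1 - 1.5174/2.42631024
cos θ = 0.374606

θ = arccos(0.374606)
θ = 68.00°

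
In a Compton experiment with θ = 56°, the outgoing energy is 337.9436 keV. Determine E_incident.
477.0001 keV

Convert final energy to wavelength (hc ≈ 1239.842 keV·pm):
λ' = hc/E' = 1239.842 / 337.9436 = 3.6688 pm

Calculate the Compton shift:
Δλ = λ_C(1 - cos(56°))
Δλ = 2.4263 × (1 - cos(56°))
Δλ = 1.0695 pm

Initial wavelength:
λ = λ' - Δλ = 3.6688 - 1.0695 = 2.5992 pm

Initial energy:
E = hc/λ = 1239.842 / 2.5992 = 477.0001 keV

(Intermediate values are shown rounded; full precision is carried through to the final answer.)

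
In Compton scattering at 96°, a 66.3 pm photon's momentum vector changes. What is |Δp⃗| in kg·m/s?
1.4568e-23 kg·m/s

Photon momentum magnitude is p = h/λ.

Initial momentum:
p₀ = h/λ = 6.6261e-34/6.6300e-11 = 9.9941e-24 kg·m/s

After scattering:
λ' = λ + Δλ = 66.3 + 2.6799 = 68.9799 pm
p' = h/λ' = 6.6261e-34/6.8980e-11 = 9.6058e-24 kg·m/s

Momentum is a vector; the scattered photon's direction makes angle θ = 96° with the incident direction. The magnitude of the vector change Δp⃗ = p⃗₀ − p⃗' is found from the law of cosines:
|Δp⃗|² = p₀² + p'² − 2p₀p'cos θ
|Δp⃗|² = (9.9941e-24)² + (9.6058e-24)² − 2·9.9941e-24·9.6058e-24·cos(96°)
|Δp⃗| = 1.4568e-23 kg·m/s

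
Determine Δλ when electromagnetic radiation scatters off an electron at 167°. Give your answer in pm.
4.7904 pm

Using the Compton scattering formula:
Δλ = λ_C(1 - cos θ)

where λ_C = h/(m_e·c) ≈ 2.4263 pm is the Compton wavelength of an electron.

For θ = 167°:
cos(167°) = -0.9744
1 - cos(167°) = 1.9744

Δλ = 2.4263 × 1.9744
Δλ = 4.7904 pm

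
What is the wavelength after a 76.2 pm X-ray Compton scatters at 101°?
79.0893 pm

Using the Compton scattering formula:
λ' = λ + Δλ = λ + λ_C(1 - cos θ)

Given:
- Initial wavelength λ = 76.2 pm
- Scattering angle θ = 101°
- Compton wavelength λ_C ≈ 2.4263 pm

Calculate the shift:
Δλ = 2.4263 × (1 - cos(101°))
Δλ = 2.4263 × 1.1908
Δλ = 2.8893 pm

Final wavelength:
λ' = 76.2 + 2.8893 = 79.0893 pm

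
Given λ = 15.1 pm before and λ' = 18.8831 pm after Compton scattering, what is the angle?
124.00°

First find the wavelength shift:
Δλ = λ' - λ = 18.8831 - 15.1 = 3.7831 pm

Using Δλ = λ_C(1 - cos θ), with λ_C = h/(m_e·c) ≈ 2.42631024 pm:
cos θ = 1 - Δλ/λ_C
cos θ = 1 - 3.7831/2.42631024
cos θ = -0.559199

θ = arccos(-0.559199)
θ = 124.00°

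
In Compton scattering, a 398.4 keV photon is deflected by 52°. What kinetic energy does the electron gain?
91.8558 keV

By energy conservation: K_e = E_initial - E_final

First find the scattered photon energy:
Initial wavelength: λ = hc/E = 3.1121 pm
Compton shift: Δλ = λ_C(1 - cos(52°)) = 0.9325 pm
Final wavelength: λ' = 3.1121 + 0.9325 = 4.0446 pm
Final photon energy: E' = hc/λ' = 306.5442 keV

Electron kinetic energy:
K_e = E - E' = 398.4000 - 306.5442 = 91.8558 keV

(Intermediate values are shown rounded; full precision is carried through to the final answer.)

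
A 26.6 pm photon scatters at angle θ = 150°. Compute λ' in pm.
31.1276 pm

Using the Compton scattering formula:
λ' = λ + Δλ = λ + λ_C(1 - cos θ)

Given:
- Initial wavelength λ = 26.6 pm
- Scattering angle θ = 150°
- Compton wavelength λ_C ≈ 2.4263 pm

Calculate the shift:
Δλ = 2.4263 × (1 - cos(150°))
Δλ = 2.4263 × 1.8660
Δλ = 4.5276 pm

Final wavelength:
λ' = 26.6 + 4.5276 = 31.1276 pm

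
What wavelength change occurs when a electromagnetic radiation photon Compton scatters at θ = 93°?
2.5533 pm

Using the Compton scattering formula:
Δλ = λ_C(1 - cos θ)

where λ_C = h/(m_e·c) ≈ 2.4263 pm is the Compton wavelength of an electron.

For θ = 93°:
cos(93°) = -0.0523
1 - cos(93°) = 1.0523

Δλ = 2.4263 × 1.0523
Δλ = 2.5533 pm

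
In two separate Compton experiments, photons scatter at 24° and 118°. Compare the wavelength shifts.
118° produces the larger shift by a factor of 16.997

Calculate both shifts using Δλ = λ_C(1 - cos θ):

For θ₁ = 24°:
Δλ₁ = 2.4263 × (1 - cos(24°))
Δλ₁ = 2.4263 × 0.0865
Δλ₁ = 0.2098 pm

For θ₂ = 118°:
Δλ₂ = 2.4263 × (1 - cos(118°))
Δλ₂ = 2.4263 × 1.4695
Δλ₂ = 3.5654 pm

The 118° angle produces the larger shift.
Ratio: 3.5654/0.2098 = 16.997

(Intermediate values are shown rounded; full precision is carried through to the final answer.)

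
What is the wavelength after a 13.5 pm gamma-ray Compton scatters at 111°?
16.7958 pm

Using the Compton scattering formula:
λ' = λ + Δλ = λ + λ_C(1 - cos θ)

Given:
- Initial wavelength λ = 13.5 pm
- Scattering angle θ = 111°
- Compton wavelength λ_C ≈ 2.4263 pm

Calculate the shift:
Δλ = 2.4263 × (1 - cos(111°))
Δλ = 2.4263 × 1.3584
Δλ = 3.2958 pm

Final wavelength:
λ' = 13.5 + 3.2958 = 16.7958 pm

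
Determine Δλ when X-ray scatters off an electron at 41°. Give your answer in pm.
0.5952 pm

Using the Compton scattering formula:
Δλ = λ_C(1 - cos θ)

where λ_C = h/(m_e·c) ≈ 2.4263 pm is the Compton wavelength of an electron.

For θ = 41°:
cos(41°) = 0.7547
1 - cos(41°) = 0.2453

Δλ = 2.4263 × 0.2453
Δλ = 0.5952 pm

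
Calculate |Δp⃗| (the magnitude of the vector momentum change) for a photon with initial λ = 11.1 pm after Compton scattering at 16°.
1.6553e-23 kg·m/s

Photon momentum magnitude is p = h/λ.

Initial momentum:
p₀ = h/λ = 6.6261e-34/1.1100e-11 = 5.9694e-23 kg·m/s

After scattering:
λ' = λ + Δλ = 11.1 + 0.0940 = 11.1940 pm
p' = h/λ' = 6.6261e-34/1.1194e-11 = 5.9193e-23 kg·m/s

Momentum is a vector; the scattered photon's direction makes angle θ = 16° with the incident direction. The magnitude of the vector change Δp⃗ = p⃗₀ − p⃗' is found from the law of cosines:
|Δp⃗|² = p₀² + p'² − 2p₀p'cos θ
|Δp⃗|² = (5.9694e-23)² + (5.9193e-23)² − 2·5.9694e-23·5.9193e-23·cos(16°)
|Δp⃗| = 1.6553e-23 kg·m/s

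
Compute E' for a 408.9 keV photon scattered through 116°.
190.0993 keV

First convert energy to wavelength:
λ = hc/E, with hc ≈ 1239.842 keV·pm (i.e. 1239.842 eV·nm)

For E = 408.9 keV = 408900 eV:
λ = 1239.842 keV·pm / 408.9 keV
λ = 3.0321 pm

Calculate the Compton shift:
Δλ = λ_C(1 - cos(116°)) = 2.4263 × 1.4384
Δλ = 3.4899 pm

Final wavelength:
λ' = 3.0321 + 3.4899 = 6.5221 pm

Final energy:
E' = hc/λ' = 1239.842 / 6.5221 = 190.0993 keV

(Intermediate values are shown rounded; full precision is carried through to the final answer.)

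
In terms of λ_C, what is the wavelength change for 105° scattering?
1.2588 λ_C

The Compton shift formula is:
Δλ = λ_C(1 - cos θ)

Dividing both sides by λ_C:
Δλ/λ_C = 1 - cos θ

For θ = 105°:
Δλ/λ_C = 1 - cos(105°)
Δλ/λ_C = 1 - -0.2588
Δλ/λ_C = 1.2588

This means the shift is 1.2588 × λ_C = 3.0543 pm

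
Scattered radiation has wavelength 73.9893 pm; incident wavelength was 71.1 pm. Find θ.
101.00°

First find the wavelength shift:
Δλ = λ' - λ = 73.9893 - 71.1 = 2.8893 pm

Using Δλ = λ_C(1 - cos θ), with λ_C = h/(m_e·c) ≈ 2.42631024 pm:
cos θ = 1 - Δλ/λ_C
cos θ = 1 - 2.8893/2.42631024
cos θ = -0.190821

θ = arccos(-0.190821)
θ = 101.00°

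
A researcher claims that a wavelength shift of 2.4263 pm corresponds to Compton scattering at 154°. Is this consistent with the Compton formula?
No, inconsistent

Calculate the expected shift for θ = 154°:

Δλ_expected = λ_C(1 - cos(154°))
Δλ_expected = 2.4263 × (1 - cos(154°))
Δλ_expected = 2.4263 × 1.8988
Δλ_expected = 4.6071 pm

Given shift: 2.4263 pm
Expected shift: 4.6071 pm
Difference: 2.1808 pm

The values do not match. The given shift corresponds to θ ≈ 90.0°, not 154°.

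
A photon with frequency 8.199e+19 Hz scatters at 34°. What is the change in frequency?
8.354e+18 Hz (decrease)

Convert frequency to wavelength (c = 299792458 m/s):
λ₀ = c/f₀ = 299792458/8.199e+19 = 3.6564515e-12 m = 3.6565 pm

Calculate Compton shift:
Δλ = λ_C(1 - cos(34°)) = 0.4148 pm

Final wavelength:
λ' = λ₀ + Δλ = 3.6565 + 0.4148 = 4.0713 pm

Final frequency:
f' = c/λ' = 299792458/4.0712594e-12 = 7.3636295e+19 Hz

Frequency shift (decrease):
Δf = f₀ - f' = 8.199e+19 - 7.3636295e+19 = 8.354e+18 Hz

(Intermediate values are shown rounded; full precision is carried through to the final answer.)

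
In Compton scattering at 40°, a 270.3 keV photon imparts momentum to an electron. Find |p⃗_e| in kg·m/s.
9.4562e-23 kg·m/s

The electron is initially at rest, so by conservation of momentum:
p⃗_e = p⃗₀ − p⃗'  (incident photon momentum minus scattered photon momentum)

Photon momentum magnitudes (p = h/λ = E/c):
λ₀ = hc/E₀ = 4.5869 pm → p₀ = h/λ₀ = 1.4446e-22 kg·m/s
Δλ = λ_C(1 − cos 40°) = 0.5676 pm
λ' = 5.1546 pm → p' = h/λ' = 1.2855e-22 kg·m/s

The scattered photon makes angle θ = 40° with the incident direction, so by the law of cosines:
|p⃗_e|² = p₀² + p'² − 2p₀p'cos θ
|p⃗_e|² = (1.4446e-22)² + (1.2855e-22)² − 2·1.4446e-22·1.2855e-22·cos(40°)
|p⃗_e| = 9.4562e-23 kg·m/s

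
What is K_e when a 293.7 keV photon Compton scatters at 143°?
149.2889 keV

By energy conservation: K_e = E_initial - E_final

First find the scattered photon energy:
Initial wavelength: λ = hc/E = 4.2215 pm
Compton shift: Δλ = λ_C(1 - cos(143°)) = 4.3640 pm
Final wavelength: λ' = 4.2215 + 4.3640 = 8.5855 pm
Final photon energy: E' = hc/λ' = 144.4111 keV

Electron kinetic energy:
K_e = E - E' = 293.7000 - 144.4111 = 149.2889 keV

(Intermediate values are shown rounded; full precision is carried through to the final answer.)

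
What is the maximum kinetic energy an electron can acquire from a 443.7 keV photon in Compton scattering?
281.5644 keV

Maximum energy transfer occurs at θ = 180° (backscattering).

Initial photon: E₀ = 443.7 keV → λ₀ = 2.7943 pm

Maximum Compton shift (at 180°):
Δλ_max = 2λ_C = 2 × 2.4263 = 4.8526 pm

Final wavelength:
λ' = 2.7943 + 4.8526 = 7.6469 pm

Minimum photon energy (maximum energy to electron):
E'_min = hc/λ' = 162.1356 keV

Maximum electron kinetic energy:
K_max = E₀ - E'_min = 443.7000 - 162.1356 = 281.5644 keV

(Intermediate values are shown rounded; full precision is carried through to the final answer.)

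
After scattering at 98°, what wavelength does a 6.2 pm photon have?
8.9640 pm

Using the Compton scattering formula:
λ' = λ + Δλ = λ + λ_C(1 - cos θ)

Given:
- Initial wavelength λ = 6.2 pm
- Scattering angle θ = 98°
- Compton wavelength λ_C ≈ 2.4263 pm

Calculate the shift:
Δλ = 2.4263 × (1 - cos(98°))
Δλ = 2.4263 × 1.1392
Δλ = 2.7640 pm

Final wavelength:
λ' = 6.2 + 2.7640 = 8.9640 pm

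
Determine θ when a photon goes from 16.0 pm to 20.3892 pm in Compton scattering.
144.00°

First find the wavelength shift:
Δλ = λ' - λ = 20.3892 - 16.0 = 4.3892 pm

Using Δλ = λ_C(1 - cos θ), with λ_C = h/(m_e·c) ≈ 2.42631024 pm:
cos θ = 1 - Δλ/λ_C
cos θ = 1 - 4.3892/2.42631024
cos θ = -0.809002

θ = arccos(-0.809002)
θ = 144.00°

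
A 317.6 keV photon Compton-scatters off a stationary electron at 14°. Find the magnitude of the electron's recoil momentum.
4.1109e-23 kg·m/s

The electron is initially at rest, so by conservation of momentum:
p⃗_e = p⃗₀ − p⃗'  (incident photon momentum minus scattered photon momentum)

Photon momentum magnitudes (p = h/λ = E/c):
λ₀ = hc/E₀ = 3.9038 pm → p₀ = h/λ₀ = 1.6973e-22 kg·m/s
Δλ = λ_C(1 − cos 14°) = 0.0721 pm
λ' = 3.9759 pm → p' = h/λ' = 1.6666e-22 kg·m/s

The scattered photon makes angle θ = 14° with the incident direction, so by the law of cosines:
|p⃗_e|² = p₀² + p'² − 2p₀p'cos θ
|p⃗_e|² = (1.6973e-22)² + (1.6666e-22)² − 2·1.6973e-22·1.6666e-22·cos(14°)
|p⃗_e| = 4.1109e-23 kg·m/s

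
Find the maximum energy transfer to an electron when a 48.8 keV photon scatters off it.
7.8260 keV

Maximum energy transfer occurs at θ = 180° (backscattering).

Initial photon: E₀ = 48.8 keV → λ₀ = 25.4066 pm

Maximum Compton shift (at 180°):
Δλ_max = 2λ_C = 2 × 2.4263 = 4.8526 pm

Final wavelength:
λ' = 25.4066 + 4.8526 = 30.2592 pm

Minimum photon energy (maximum energy to electron):
E'_min = hc/λ' = 40.9740 keV

Maximum electron kinetic energy:
K_max = E₀ - E'_min = 48.8000 - 40.9740 = 7.8260 keV

(Intermediate values are shown rounded; full precision is carried through to the final answer.)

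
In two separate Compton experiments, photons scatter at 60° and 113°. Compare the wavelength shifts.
113° produces the larger shift by a factor of 2.781

Calculate both shifts using Δλ = λ_C(1 - cos θ):

For θ₁ = 60°:
Δλ₁ = 2.4263 × (1 - cos(60°))
Δλ₁ = 2.4263 × 0.5000
Δλ₁ = 1.2132 pm

For θ₂ = 113°:
Δλ₂ = 2.4263 × (1 - cos(113°))
Δλ₂ = 2.4263 × 1.3907
Δλ₂ = 3.3743 pm

The 113° angle produces the larger shift.
Ratio: 3.3743/1.2132 = 2.781

(Intermediate values are shown rounded; full precision is carried through to the final answer.)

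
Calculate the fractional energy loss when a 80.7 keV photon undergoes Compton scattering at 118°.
0.1884 (or 18.84%)

Calculate initial and final photon energies:

Initial: E₀ = 80.7 keV → λ₀ = 15.3636 pm
Compton shift: Δλ = 3.5654 pm
Final wavelength: λ' = 18.9290 pm
Final energy: E' = 65.4996 keV

Fractional energy loss:
(E₀ - E')/E₀ = (80.7000 - 65.4996)/80.7000
= 15.2004/80.7000
= 0.1884
= 18.84%

(Intermediate values are shown rounded; full precision is carried through to the final answer.)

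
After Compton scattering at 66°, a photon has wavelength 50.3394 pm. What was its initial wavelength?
48.9000 pm

From λ' = λ + Δλ, we have λ = λ' - Δλ

First calculate the Compton shift:
Δλ = λ_C(1 - cos θ)
Δλ = 2.4263 × (1 - cos(66°))
Δλ = 2.4263 × 0.5933
Δλ = 1.4394 pm

Initial wavelength:
λ = λ' - Δλ
λ = 50.3394 - 1.4394
λ = 48.9000 pm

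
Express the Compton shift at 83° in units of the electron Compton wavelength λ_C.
0.8781 λ_C

The Compton shift formula is:
Δλ = λ_C(1 - cos θ)

Dividing both sides by λ_C:
Δλ/λ_C = 1 - cos θ

For θ = 83°:
Δλ/λ_C = 1 - cos(83°)
Δλ/λ_C = 1 - 0.1219
Δλ/λ_C = 0.8781

This means the shift is 0.8781 × λ_C = 2.1306 pm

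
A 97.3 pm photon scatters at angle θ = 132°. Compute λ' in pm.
101.3498 pm

Using the Compton scattering formula:
λ' = λ + Δλ = λ + λ_C(1 - cos θ)

Given:
- Initial wavelength λ = 97.3 pm
- Scattering angle θ = 132°
- Compton wavelength λ_C ≈ 2.4263 pm

Calculate the shift:
Δλ = 2.4263 × (1 - cos(132°))
Δλ = 2.4263 × 1.6691
Δλ = 4.0498 pm

Final wavelength:
λ' = 97.3 + 4.0498 = 101.3498 pm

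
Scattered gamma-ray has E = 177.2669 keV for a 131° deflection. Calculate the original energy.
416.5999 keV

Convert final energy to wavelength (hc ≈ 1239.842 keV·pm):
λ' = hc/E' = 1239.842 / 177.2669 = 6.9942 pm

Calculate the Compton shift:
Δλ = λ_C(1 - cos(131°))
Δλ = 2.4263 × (1 - cos(131°))
Δλ = 4.0181 pm

Initial wavelength:
λ = λ' - Δλ = 6.9942 - 4.0181 = 2.9761 pm

Initial energy:
E = hc/λ = 1239.842 / 2.9761 = 416.5999 keV

(Intermediate values are shown rounded; full precision is carried through to the final answer.)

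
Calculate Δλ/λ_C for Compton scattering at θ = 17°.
0.0437 λ_C

The Compton shift formula is:
Δλ = λ_C(1 - cos θ)

Dividing both sides by λ_C:
Δλ/λ_C = 1 - cos θ

For θ = 17°:
Δλ/λ_C = 1 - cos(17°)
Δλ/λ_C = 1 - 0.9563
Δλ/λ_C = 0.0437

This means the shift is 0.0437 × λ_C = 0.1060 pm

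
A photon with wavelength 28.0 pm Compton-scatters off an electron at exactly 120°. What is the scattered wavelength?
31.6395 pm

Using the Compton formula: λ' = λ + λ_C(1 − cos θ)

For θ = 120°, cos θ = -1/2 (exact) = -0.5000, so:
1 − cos 120° = 1 − (-1/2) = 1.5000

Δλ = λ_C × 1.5000 = 2.4263 × 1.5000 = 3.6395 pm

λ' = 28.0 + 3.6395 = 31.6395 pm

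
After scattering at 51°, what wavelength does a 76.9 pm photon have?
77.7994 pm

Using the Compton scattering formula:
λ' = λ + Δλ = λ + λ_C(1 - cos θ)

Given:
- Initial wavelength λ = 76.9 pm
- Scattering angle θ = 51°
- Compton wavelength λ_C ≈ 2.4263 pm

Calculate the shift:
Δλ = 2.4263 × (1 - cos(51°))
Δλ = 2.4263 × 0.3707
Δλ = 0.8994 pm

Final wavelength:
λ' = 76.9 + 0.8994 = 77.7994 pm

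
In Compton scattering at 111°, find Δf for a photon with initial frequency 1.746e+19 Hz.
2.812e+18 Hz (decrease)

Convert frequency to wavelength (c = 299792458 m/s):
λ₀ = c/f₀ = 299792458/1.746e+19 = 1.7170244e-11 m = 17.1702 pm

Calculate Compton shift:
Δλ = λ_C(1 - cos(111°)) = 3.2958 pm

Final wavelength:
λ' = λ₀ + Δλ = 17.1702 + 3.2958 = 20.4661 pm

Final frequency:
f' = c/λ' = 299792458/2.0466066e-11 = 1.4648270e+19 Hz

Frequency shift (decrease):
Δf = f₀ - f' = 1.746e+19 - 1.4648270e+19 = 2.812e+18 Hz

(Intermediate values are shown rounded; full precision is carried through to the final answer.)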